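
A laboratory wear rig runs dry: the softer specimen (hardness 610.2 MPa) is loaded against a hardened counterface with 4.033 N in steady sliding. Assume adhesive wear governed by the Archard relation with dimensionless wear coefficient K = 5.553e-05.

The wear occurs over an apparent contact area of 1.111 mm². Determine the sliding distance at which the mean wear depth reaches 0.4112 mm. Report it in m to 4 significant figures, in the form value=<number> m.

Intermediates are shown rounded; all arithmetic maintains exact precision; rounded just once: four significant figures.
Hardness H = 610.2 MPa = 6.102e+08 Pa.
Contact area A = 1.111 mm² = 1.111e-06 m².
Depth limit h_lim = 0.4112 mm = 4.112e-04 m.
Expressed in SI base units: W = 4.033 N, H = 6.102e+08 Pa, K = 5.553e-05.
Allowed volume V_lim = h_lim·A = 4.112e-04 · 1.111e-06 = 4.568e-10 m³.
Inverting, life L = V_lim·H/(K·W) = 4.568e-10 · 6.102e+08 / (5.553e-05 · 4.033) = 1245 m.

value=1245 m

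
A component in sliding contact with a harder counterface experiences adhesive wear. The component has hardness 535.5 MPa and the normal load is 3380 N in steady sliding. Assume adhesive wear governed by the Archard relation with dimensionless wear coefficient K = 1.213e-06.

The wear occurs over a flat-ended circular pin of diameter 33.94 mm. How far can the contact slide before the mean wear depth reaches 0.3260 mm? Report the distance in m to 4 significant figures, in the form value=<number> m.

The computation maintains exact precision; the intermediates are shown rounded; one last rounding to four significant digits.
Hardness H = 535.5 MPa = 5.355e+08 Pa.
Pin diameter d = 33.94 mm = 0.03394 m. Contact area A = π·d²/4 = π·(0.03394 m)²/4 = 9.047e-04 m².
Depth limit h_lim = 0.3260 mm = 3.260e-04 m.
Restated in SI base units: W = 3380 N, H = 5.355e+08 Pa, K = 1.213e-06.
Wearable volume V_lim = h_lim·A = 3.260e-04 · 9.047e-04 = 2.949e-07 m³.
Inverting, life L = V_lim·H/(K·W) = 2.949e-07 · 5.355e+08 / (1.213e-06 · 3380) = 3.852e+04 m.

value=3.852e+04 m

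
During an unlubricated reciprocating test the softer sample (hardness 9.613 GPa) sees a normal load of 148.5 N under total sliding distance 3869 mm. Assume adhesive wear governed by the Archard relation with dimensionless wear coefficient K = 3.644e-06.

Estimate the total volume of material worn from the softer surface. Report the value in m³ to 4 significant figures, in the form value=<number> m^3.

value=2.178e-13 m^3

Intermediates are displayed rounded; every step keeps full float precision; rounded just once to four significant figures.
Convert: Path length L = 3869 mm = 3.869 m.
Convert: Hardness H = 9.613 GPa = 9.613e+09 Pa.
In SI base units: W = 148.5 N, H = 9.613e+09 Pa, K = 3.644e-06.
Volume removed: V = K·W·L/H = 3.644e-06 · 148.5 · 3.869 / 9.613e+09 = 2.178e-13 m³.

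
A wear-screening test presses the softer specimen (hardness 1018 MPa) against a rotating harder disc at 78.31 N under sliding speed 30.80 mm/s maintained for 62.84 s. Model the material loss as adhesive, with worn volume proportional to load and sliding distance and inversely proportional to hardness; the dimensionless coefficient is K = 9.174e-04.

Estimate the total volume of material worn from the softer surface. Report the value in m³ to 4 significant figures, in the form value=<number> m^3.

Every step carries exact precision. The intermediates are printed rounded. Rounded just once: 4 significant figures.
Convert: Sliding speed v = 30.80 mm/s = 0.03080 m/s. Distance covered L = v·t = 0.03080 m/s × 62.84 s = 1.935 m.
Convert: Hardness H = 1018 MPa = 1.018e+09 Pa.
In SI base units, W = 78.31 N, H = 1.018e+09 Pa, K = 9.174e-04.
Archard volume V = K·W·L/H = 9.174e-04 · 78.31 · 1.935 / 1.018e+09 = 1.366e-10 m³.

value=1.366e-10 m^3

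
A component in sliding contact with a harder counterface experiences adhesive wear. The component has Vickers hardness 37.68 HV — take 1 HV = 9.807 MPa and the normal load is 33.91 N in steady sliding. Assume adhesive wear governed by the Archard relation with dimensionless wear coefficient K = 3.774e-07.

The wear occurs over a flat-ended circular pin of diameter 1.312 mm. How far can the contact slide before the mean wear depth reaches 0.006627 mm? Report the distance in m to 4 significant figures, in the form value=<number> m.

The intermediates appear rounded. All arithmetic maintains full float precision — a single final rounding, at 4 significant digits.
Hardness H = 37.68 HV × 9.807 MPa/HV = 369.5 MPa = 3.695e+08 Pa.
Pin diameter d = 1.312 mm = 0.001312 m. Contact area A = π·d²/4 = π·(0.001312 m)²/4 = 1.352e-06 m².
Depth limit h_lim = 0.006627 mm = 6.627e-06 m.
In SI base units: W = 33.91 N, H = 3.695e+08 Pa, K = 3.774e-07.
At the depth limit, V_lim = h_lim·A = 6.627e-06 · 1.352e-06 = 8.959e-12 m³.
Life L = V_lim·H/(K·W) = 8.959e-12 · 3.695e+08 / (3.774e-07 · 33.91) = 258.7 m.

value=258.7 m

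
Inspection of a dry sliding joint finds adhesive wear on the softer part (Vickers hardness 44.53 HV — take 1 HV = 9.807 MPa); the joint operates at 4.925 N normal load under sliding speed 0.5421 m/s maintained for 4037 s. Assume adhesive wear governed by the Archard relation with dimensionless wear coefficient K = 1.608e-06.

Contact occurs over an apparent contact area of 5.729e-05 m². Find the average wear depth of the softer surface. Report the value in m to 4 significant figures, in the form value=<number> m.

value=6.927e-07 m

Displayed values are rounded. The algebra runs at full float precision; a lone final rounding, at four significant digits.
Convert: Distance L = v·t = 0.5421 m/s × 4037 s = 2188 m.
Convert: Hardness H = 44.53 HV × 9.807 MPa/HV = 436.7 MPa = 4.367e+08 Pa.
Expressed in SI base units: W = 4.925 N, H = 4.367e+08 Pa, K = 1.608e-06.
By Archard's law, V = K·W·L/H = 1.608e-06 · 4.925 · 2188 / 4.367e+08 = 3.969e-11 m³.
Mean wear depth h = V/A = 3.969e-11 / 5.729e-05 = 6.927e-07 m.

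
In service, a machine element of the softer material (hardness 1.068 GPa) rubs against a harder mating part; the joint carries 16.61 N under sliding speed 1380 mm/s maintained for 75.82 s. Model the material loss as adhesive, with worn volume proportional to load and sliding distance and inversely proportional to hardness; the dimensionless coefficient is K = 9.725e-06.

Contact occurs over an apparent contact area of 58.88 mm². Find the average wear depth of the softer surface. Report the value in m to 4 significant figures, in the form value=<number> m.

Intermediate values are shown rounded — all arithmetic carries exact precision. Rounded once at the end, at four significant digits.
Convert: Sliding speed v = 1380 mm/s = 1.380 m/s. Sliding distance L = v·t = 1.380 m/s × 75.82 s = 104.6 m.
Convert: Hardness H = 1.068 GPa = 1.068e+09 Pa.
Convert: Contact area A = 58.88 mm² = 5.888e-05 m².
In SI base units: W = 16.61 N, H = 1.068e+09 Pa, K = 9.725e-06.
Apply Archard: V = K·W·L/H = 9.725e-06 · 16.61 · 104.6 / 1.068e+09 = 1.583e-11 m³.
Mean wear depth h = V/A = 1.583e-11 / 5.888e-05 = 2.688e-07 m.

value=2.688e-07 m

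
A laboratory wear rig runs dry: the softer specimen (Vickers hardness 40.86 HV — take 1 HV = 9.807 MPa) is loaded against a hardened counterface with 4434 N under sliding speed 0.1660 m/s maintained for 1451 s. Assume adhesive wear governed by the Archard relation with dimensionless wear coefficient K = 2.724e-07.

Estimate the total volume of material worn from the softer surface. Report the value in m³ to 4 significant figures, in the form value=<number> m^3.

The intermediates are displayed rounded; the computation holds exact precision — a single final rounding to 4 significant digits.
Convert: Distance L = v·t = 0.1660 m/s × 1451 s = 240.9 m.
Convert: Hardness H = 40.86 HV × 9.807 MPa/HV = 400.7 MPa = 4.007e+08 Pa.
As SI base values: W = 4434 N, H = 4.007e+08 Pa, K = 2.724e-07.
Wear volume V = K·W·L/H = 2.724e-07 · 4434 · 240.9 / 4.007e+08 = 7.260e-10 m³.

value=7.260e-10 m^3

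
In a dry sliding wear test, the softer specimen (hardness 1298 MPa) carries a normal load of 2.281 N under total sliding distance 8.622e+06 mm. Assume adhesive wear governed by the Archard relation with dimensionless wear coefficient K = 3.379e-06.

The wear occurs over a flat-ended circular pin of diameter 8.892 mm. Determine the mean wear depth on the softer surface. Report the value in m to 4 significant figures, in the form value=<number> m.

All working math carries full precision. Intermediates are displayed rounded — rounded once at the end to 4 significant digits.
Convert: Sliding distance L = 8.622e+06 mm = 8622 m.
Convert: Hardness H = 1298 MPa = 1.298e+09 Pa.
Convert: Pin diameter d = 8.892 mm = 0.008892 m. Contact area A = π·d²/4 = π·(0.008892 m)²/4 = 6.210e-05 m².
In SI base units, W = 2.281 N, H = 1.298e+09 Pa, K = 3.379e-06.
Worn volume V = K·W·L/H = 3.379e-06 · 2.281 · 8622 / 1.298e+09 = 5.120e-11 m³.
Wear depth h = V/A = 5.120e-11 / 6.210e-05 = 8.244e-07 m.

value=8.244e-07 m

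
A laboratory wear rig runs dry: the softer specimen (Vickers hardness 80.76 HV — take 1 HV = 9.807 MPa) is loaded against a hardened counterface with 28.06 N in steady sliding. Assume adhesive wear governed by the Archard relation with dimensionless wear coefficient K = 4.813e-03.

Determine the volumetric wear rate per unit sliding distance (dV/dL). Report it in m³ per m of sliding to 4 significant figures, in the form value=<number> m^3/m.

value=1.705e-10 m^3/m

Printed values are rounded; the computation keeps full float precision, and a lone final rounding to four significant digits.
Convert: Hardness H = 80.76 HV × 9.807 MPa/HV = 792.0 MPa = 7.920e+08 Pa.
As SI base values: W = 28.06 N, H = 7.920e+08 Pa, K = 4.813e-03.
The wear rate dV/dL = K·W/H: 4.813e-03 · 28.06 / 7.920e+08 = 1.705e-10 m³/m.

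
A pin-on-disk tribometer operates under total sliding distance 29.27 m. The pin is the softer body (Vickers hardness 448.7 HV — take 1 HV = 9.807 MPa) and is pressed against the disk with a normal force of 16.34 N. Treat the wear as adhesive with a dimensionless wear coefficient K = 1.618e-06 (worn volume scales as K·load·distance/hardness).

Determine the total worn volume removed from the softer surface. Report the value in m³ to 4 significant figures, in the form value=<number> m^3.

Intermediates are printed rounded — the algebra keeps full float precision. Rounded just once to 4 significant digits.
Convert: Hardness H = 448.7 HV × 9.807 MPa/HV = 4400 MPa = 4.400e+09 Pa.
In SI base units, W = 16.34 N, H = 4.400e+09 Pa, K = 1.618e-06.
Wear volume V = K·W·L/H = 1.618e-06 · 16.34 · 29.27 / 4.400e+09 = 1.759e-13 m³.

value=1.759e-13 m^3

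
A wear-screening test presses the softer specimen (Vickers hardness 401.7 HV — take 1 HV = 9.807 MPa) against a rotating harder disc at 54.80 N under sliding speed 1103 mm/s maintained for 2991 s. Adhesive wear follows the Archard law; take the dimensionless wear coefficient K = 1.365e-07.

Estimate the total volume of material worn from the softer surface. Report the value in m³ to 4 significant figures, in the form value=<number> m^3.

value=6.264e-12 m^3

Intermediate values appear rounded — all arithmetic carries full float precision, and one final rounding to 4 significant digits.
Convert: Sliding speed v = 1103 mm/s = 1.103 m/s. Path length L = v·t = 1.103 m/s × 2991 s = 3299 m.
Convert: Hardness H = 401.7 HV × 9.807 MPa/HV = 3939 MPa = 3.939e+09 Pa.
As SI base values: W = 54.80 N, H = 3.939e+09 Pa, K = 1.365e-07.
By Archard's law, V = K·W·L/H = 1.365e-07 · 54.80 · 3299 / 3.939e+09 = 6.264e-12 m³.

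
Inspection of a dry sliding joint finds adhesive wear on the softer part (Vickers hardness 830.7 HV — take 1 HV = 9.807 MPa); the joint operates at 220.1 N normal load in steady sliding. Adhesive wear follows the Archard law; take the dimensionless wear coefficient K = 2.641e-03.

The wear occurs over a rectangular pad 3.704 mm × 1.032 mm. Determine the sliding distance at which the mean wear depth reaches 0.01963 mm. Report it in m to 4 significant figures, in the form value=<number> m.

value=1.052 m

Intermediate values appear rounded, and every step runs at full float precision; one final rounding: 4 significant figures.
Convert: Hardness H = 830.7 HV × 9.807 MPa/HV = 8147 MPa = 8.147e+09 Pa.
Convert: Pad sides 3.704 mm × 1.032 mm = 0.003704 m × 0.001032 m. Contact area A = 0.003704 m × 0.001032 m = 3.823e-06 m².
Convert: Depth limit h_lim = 0.01963 mm = 1.963e-05 m.
In SI base units: W = 220.1 N, H = 8.147e+09 Pa, K = 2.641e-03.
Wearable volume V_lim = h_lim·A = 1.963e-05 · 3.823e-06 = 7.504e-11 m³.
So the life L = V_lim·H/(K·W) = 7.504e-11 · 8.147e+09 / (2.641e-03 · 220.1) = 1.052 m.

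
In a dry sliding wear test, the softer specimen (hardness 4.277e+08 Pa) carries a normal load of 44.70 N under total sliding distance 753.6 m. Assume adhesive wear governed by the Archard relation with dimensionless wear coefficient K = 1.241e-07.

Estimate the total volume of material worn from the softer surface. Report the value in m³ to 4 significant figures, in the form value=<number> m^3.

Every step maintains full precision. Intermediates are displayed rounded — a lone final rounding: four significant digits.
Restated in SI base units: W = 44.70 N, H = 4.277e+08 Pa, K = 1.241e-07.
Wear volume V = K·W·L/H = 1.241e-07 · 44.70 · 753.6 / 4.277e+08 = 9.774e-12 m³.

value=9.774e-12 m^3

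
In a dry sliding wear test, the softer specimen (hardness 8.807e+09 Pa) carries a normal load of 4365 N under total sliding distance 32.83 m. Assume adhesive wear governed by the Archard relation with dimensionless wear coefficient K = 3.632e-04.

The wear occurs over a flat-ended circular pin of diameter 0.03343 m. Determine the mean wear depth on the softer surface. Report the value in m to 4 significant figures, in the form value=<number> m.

The intermediates appear rounded; all arithmetic maintains full precision — rounded just once, at four significant figures.
Convert: Contact area A = π·d²/4 = π·(0.03343 m)²/4 = 8.777e-04 m².
In SI base units: W = 4365 N, H = 8.807e+09 Pa, K = 3.632e-04.
Archard relation: V = K·W·L/H = 3.632e-04 · 4365 · 32.83 / 8.807e+09 = 5.910e-09 m³.
Average depth h = V/A = 5.910e-09 / 8.777e-04 = 6.733e-06 m.

value=6.733e-06 m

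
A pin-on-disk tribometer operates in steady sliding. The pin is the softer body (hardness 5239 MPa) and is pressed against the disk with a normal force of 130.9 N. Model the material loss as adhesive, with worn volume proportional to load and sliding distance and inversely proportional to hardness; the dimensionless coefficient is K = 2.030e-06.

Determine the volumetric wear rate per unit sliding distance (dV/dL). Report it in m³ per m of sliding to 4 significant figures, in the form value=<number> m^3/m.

value=5.072e-14 m^3/m

The computation keeps full float precision, and the intermediates are shown rounded. Rounded once at the end, at four significant figures.
Convert: Hardness H = 5239 MPa = 5.239e+09 Pa.
In SI base units: W = 130.9 N, H = 5.239e+09 Pa, K = 2.030e-06.
Sliding wear rate dV/dL = K·W/H, so: 2.030e-06 · 130.9 / 5.239e+09 = 5.072e-14 m³/m.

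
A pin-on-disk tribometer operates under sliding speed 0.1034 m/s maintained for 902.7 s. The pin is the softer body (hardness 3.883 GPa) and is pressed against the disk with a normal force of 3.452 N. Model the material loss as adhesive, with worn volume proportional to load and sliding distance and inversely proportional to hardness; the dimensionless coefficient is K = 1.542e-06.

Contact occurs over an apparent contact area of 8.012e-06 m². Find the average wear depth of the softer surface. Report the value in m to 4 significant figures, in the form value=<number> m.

value=1.597e-08 m

All working math runs at full precision, and intermediate values are shown rounded, and one last rounding: 4 significant figures.
Convert: Total distance L = v·t = 0.1034 m/s × 902.7 s = 93.34 m.
Convert: Hardness H = 3.883 GPa = 3.883e+09 Pa.
In SI base units, W = 3.452 N, H = 3.883e+09 Pa, K = 1.542e-06.
Archard relation: V = K·W·L/H = 1.542e-06 · 3.452 · 93.34 / 3.883e+09 = 1.280e-13 m³.
Wear depth h = V/A = 1.280e-13 / 8.012e-06 = 1.597e-08 m.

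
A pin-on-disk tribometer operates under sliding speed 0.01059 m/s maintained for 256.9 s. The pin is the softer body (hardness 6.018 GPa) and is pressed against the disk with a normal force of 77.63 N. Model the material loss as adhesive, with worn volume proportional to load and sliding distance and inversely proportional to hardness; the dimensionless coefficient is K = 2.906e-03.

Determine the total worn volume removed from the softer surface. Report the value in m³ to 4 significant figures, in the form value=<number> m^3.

value=1.020e-10 m^3

The intermediates are shown rounded, and every step keeps full precision. Rounded just once to 4 significant figures.
Convert: The distance L = v·t = 0.01059 m/s × 256.9 s = 2.721 m.
Convert: Hardness H = 6.018 GPa = 6.018e+09 Pa.
SI base units throughout: W = 77.63 N, H = 6.018e+09 Pa, K = 2.906e-03.
Apply Archard: V = K·W·L/H = 2.906e-03 · 77.63 · 2.721 / 6.018e+09 = 1.020e-10 m³.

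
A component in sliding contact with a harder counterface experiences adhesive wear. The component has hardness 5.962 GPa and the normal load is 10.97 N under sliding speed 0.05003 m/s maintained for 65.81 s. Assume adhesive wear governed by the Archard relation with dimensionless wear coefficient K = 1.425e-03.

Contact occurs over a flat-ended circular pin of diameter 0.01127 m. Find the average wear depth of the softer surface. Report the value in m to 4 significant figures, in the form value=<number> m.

All working math runs at exact precision — the intermediates are shown rounded — rounded just once: 4 significant figures.
Convert: The distance L = v·t = 0.05003 m/s × 65.81 s = 3.292 m.
Convert: Hardness H = 5.962 GPa = 5.962e+09 Pa.
Convert: Contact area A = π·d²/4 = π·(0.01127 m)²/4 = 9.976e-05 m².
Restated in SI base units: W = 10.97 N, H = 5.962e+09 Pa, K = 1.425e-03.
Volume removed: V = K·W·L/H = 1.425e-03 · 10.97 · 3.292 / 5.962e+09 = 8.633e-12 m³.
Average depth h = V/A = 8.633e-12 / 9.976e-05 = 8.654e-08 m.

value=8.654e-08 m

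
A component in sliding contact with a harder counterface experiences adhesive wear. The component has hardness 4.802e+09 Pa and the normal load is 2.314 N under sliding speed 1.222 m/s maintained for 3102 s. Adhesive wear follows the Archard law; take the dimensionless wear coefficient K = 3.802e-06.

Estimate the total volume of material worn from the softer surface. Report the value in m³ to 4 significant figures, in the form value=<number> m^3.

Intermediate values appear rounded — every step runs at full precision; a lone final rounding: four significant digits.
Path length L = v·t = 1.222 m/s × 3102 s = 3791 m.
In SI base units, W = 2.314 N, H = 4.802e+09 Pa, K = 3.802e-06.
Wear volume V = K·W·L/H = 3.802e-06 · 2.314 · 3791 / 4.802e+09 = 6.945e-12 m³.

value=6.945e-12 m^3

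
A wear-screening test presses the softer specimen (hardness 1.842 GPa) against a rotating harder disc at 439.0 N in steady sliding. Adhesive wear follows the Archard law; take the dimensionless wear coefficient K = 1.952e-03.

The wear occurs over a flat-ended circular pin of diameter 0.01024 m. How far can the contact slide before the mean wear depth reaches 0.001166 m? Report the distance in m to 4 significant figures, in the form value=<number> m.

value=206.4 m

Printed values are rounded — the computation keeps exact precision, and rounded once at the end: 4 significant figures.
Hardness H = 1.842 GPa = 1.842e+09 Pa.
Contact area A = π·d²/4 = π·(0.01024 m)²/4 = 8.235e-05 m².
Collected in SI base units: W = 439.0 N, H = 1.842e+09 Pa, K = 1.952e-03.
Volume at the limit: V_lim = h_lim·A = 0.001166 · 8.235e-05 = 9.603e-08 m³.
Thus life L = V_lim·H/(K·W) = 9.603e-08 · 1.842e+09 / (1.952e-03 · 439.0) = 206.4 m.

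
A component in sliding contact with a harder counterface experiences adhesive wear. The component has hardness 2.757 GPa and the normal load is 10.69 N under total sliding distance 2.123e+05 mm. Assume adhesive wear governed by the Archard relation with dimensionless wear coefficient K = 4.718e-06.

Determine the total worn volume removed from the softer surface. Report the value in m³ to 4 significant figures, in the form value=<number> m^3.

All working math runs at exact precision; intermediates are displayed rounded. Rounded once at the end: 4 significant digits.
Convert: Sliding distance L = 2.123e+05 mm = 212.3 m.
Convert: Hardness H = 2.757 GPa = 2.757e+09 Pa.
As SI base values: W = 10.69 N, H = 2.757e+09 Pa, K = 4.718e-06.
Archard volume V = K·W·L/H = 4.718e-06 · 10.69 · 212.3 / 2.757e+09 = 3.884e-12 m³.

value=3.884e-12 m^3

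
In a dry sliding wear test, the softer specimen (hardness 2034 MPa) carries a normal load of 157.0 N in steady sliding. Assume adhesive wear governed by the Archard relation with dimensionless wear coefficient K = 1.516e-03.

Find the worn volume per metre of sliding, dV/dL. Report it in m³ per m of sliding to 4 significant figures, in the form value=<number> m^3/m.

value=1.170e-10 m^3/m

Each operation carries full float precision — intermediate values are shown rounded, and rounded just once to 4 significant figures.
Hardness H = 2034 MPa = 2.034e+09 Pa.
In SI base units, W = 157.0 N, H = 2.034e+09 Pa, K = 1.516e-03.
Rate of wear dV/dL = K·W/H, per unit distance: 1.516e-03 · 157.0 / 2.034e+09 = 1.170e-10 m³/m.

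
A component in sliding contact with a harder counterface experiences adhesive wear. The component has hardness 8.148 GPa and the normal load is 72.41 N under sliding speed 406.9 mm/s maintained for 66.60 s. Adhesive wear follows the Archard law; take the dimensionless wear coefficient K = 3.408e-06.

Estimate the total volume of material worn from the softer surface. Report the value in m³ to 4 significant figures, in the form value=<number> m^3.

The algebra holds full float precision; shown intermediates are rounded; rounded just once: four significant figures.
Convert: Sliding speed v = 406.9 mm/s = 0.4069 m/s. Path length L = v·t = 0.4069 m/s × 66.60 s = 27.10 m.
Convert: Hardness H = 8.148 GPa = 8.148e+09 Pa.
Working in SI base units: W = 72.41 N, H = 8.148e+09 Pa, K = 3.408e-06.
By Archard's law, V = K·W·L/H = 3.408e-06 · 72.41 · 27.10 / 8.148e+09 = 8.207e-13 m³.

value=8.207e-13 m^3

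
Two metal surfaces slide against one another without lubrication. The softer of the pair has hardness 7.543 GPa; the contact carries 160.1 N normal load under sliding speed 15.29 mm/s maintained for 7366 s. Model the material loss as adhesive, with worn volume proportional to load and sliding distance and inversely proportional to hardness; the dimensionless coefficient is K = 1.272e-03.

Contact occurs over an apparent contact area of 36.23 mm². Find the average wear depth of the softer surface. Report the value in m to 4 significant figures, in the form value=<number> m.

Intermediates are shown rounded. The computation runs at full precision, and one last rounding: four significant digits.
Sliding speed v = 15.29 mm/s = 0.01529 m/s. Distance covered L = v·t = 0.01529 m/s × 7366 s = 112.6 m.
Hardness H = 7.543 GPa = 7.543e+09 Pa.
Contact area A = 36.23 mm² = 3.623e-05 m².
In SI base units: W = 160.1 N, H = 7.543e+09 Pa, K = 1.272e-03.
Apply Archard: V = K·W·L/H = 1.272e-03 · 160.1 · 112.6 / 7.543e+09 = 3.041e-09 m³.
Wear depth h = V/A = 3.041e-09 / 3.623e-05 = 8.393e-05 m.

value=8.393e-05 m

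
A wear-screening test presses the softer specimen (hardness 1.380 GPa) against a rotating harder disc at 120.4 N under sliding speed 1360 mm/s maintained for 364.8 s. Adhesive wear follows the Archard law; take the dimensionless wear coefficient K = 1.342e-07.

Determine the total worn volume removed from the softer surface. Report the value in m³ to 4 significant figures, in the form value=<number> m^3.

Intermediate values appear rounded — the computation carries exact precision. Rounded just once, at 4 significant figures.
Sliding speed v = 1360 mm/s = 1.360 m/s. Sliding distance L = v·t = 1.360 m/s × 364.8 s = 496.1 m.
Hardness H = 1.380 GPa = 1.380e+09 Pa.
Restated in SI base units: W = 120.4 N, H = 1.380e+09 Pa, K = 1.342e-07.
Archard relation: V = K·W·L/H = 1.342e-07 · 120.4 · 496.1 / 1.380e+09 = 5.809e-12 m³.

value=5.809e-12 m^3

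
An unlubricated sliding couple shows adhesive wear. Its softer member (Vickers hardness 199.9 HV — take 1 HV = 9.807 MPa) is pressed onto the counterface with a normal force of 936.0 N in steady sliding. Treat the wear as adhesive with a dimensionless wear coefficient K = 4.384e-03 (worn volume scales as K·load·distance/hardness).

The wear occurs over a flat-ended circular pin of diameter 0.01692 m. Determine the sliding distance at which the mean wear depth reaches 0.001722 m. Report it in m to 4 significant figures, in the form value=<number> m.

Each operation keeps exact precision — the intermediates appear rounded, and one final rounding to 4 significant digits.
Hardness H = 199.9 HV × 9.807 MPa/HV = 1960 MPa = 1.960e+09 Pa.
Contact area A = π·d²/4 = π·(0.01692 m)²/4 = 2.248e-04 m².
Expressed in SI base units: W = 936.0 N, H = 1.960e+09 Pa, K = 4.384e-03.
Wearable volume V_lim = h_lim·A = 0.001722 · 2.248e-04 = 3.872e-07 m³.
Thus life L = V_lim·H/(K·W) = 3.872e-07 · 1.960e+09 / (4.384e-03 · 936.0) = 185.0 m.

value=185.0 m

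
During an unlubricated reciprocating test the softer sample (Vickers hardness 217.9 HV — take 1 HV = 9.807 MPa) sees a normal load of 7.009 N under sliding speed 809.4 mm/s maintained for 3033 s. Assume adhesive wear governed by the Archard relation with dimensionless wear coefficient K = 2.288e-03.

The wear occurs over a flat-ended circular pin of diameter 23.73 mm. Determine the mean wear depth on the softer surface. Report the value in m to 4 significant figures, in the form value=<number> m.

All arithmetic runs at exact precision, and intermediate values are printed rounded, and a lone final rounding to four significant figures.
Sliding speed v = 809.4 mm/s = 0.8094 m/s. Sliding distance L = v·t = 0.8094 m/s × 3033 s = 2455 m.
Hardness H = 217.9 HV × 9.807 MPa/HV = 2137 MPa = 2.137e+09 Pa.
Pin diameter d = 23.73 mm = 0.02373 m. Contact area A = π·d²/4 = π·(0.02373 m)²/4 = 4.423e-04 m².
SI base units throughout: W = 7.009 N, H = 2.137e+09 Pa, K = 2.288e-03.
Worn volume V = K·W·L/H = 2.288e-03 · 7.009 · 2455 / 2.137e+09 = 1.842e-08 m³.
Depth h = V/A = 1.842e-08 / 4.423e-04 = 4.166e-05 m.

value=4.166e-05 m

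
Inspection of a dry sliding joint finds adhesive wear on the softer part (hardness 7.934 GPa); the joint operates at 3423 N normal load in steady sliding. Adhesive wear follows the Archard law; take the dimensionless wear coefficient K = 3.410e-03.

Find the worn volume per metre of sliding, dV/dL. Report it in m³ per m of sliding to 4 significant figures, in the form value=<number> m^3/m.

value=1.471e-09 m^3/m

The algebra runs at exact precision — intermediate values are displayed rounded — rounded once at the end: four significant figures.
Convert: Hardness H = 7.934 GPa = 7.934e+09 Pa.
Expressed in SI base units: W = 3423 N, H = 7.934e+09 Pa, K = 3.410e-03.
Wear rate dV/dL = K·W/H, so: 3.410e-03 · 3423 / 7.934e+09 = 1.471e-09 m³/m.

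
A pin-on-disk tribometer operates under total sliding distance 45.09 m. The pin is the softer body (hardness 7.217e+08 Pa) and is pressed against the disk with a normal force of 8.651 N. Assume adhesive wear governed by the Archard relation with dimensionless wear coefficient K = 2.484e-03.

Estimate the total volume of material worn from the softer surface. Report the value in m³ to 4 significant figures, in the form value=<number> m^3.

Every step keeps full float precision — the intermediates are displayed rounded, and rounded once at the end, at 4 significant figures.
In SI base units: W = 8.651 N, H = 7.217e+08 Pa, K = 2.484e-03.
By Archard's law, V = K·W·L/H = 2.484e-03 · 8.651 · 45.09 / 7.217e+08 = 1.343e-09 m³.

value=1.343e-09 m^3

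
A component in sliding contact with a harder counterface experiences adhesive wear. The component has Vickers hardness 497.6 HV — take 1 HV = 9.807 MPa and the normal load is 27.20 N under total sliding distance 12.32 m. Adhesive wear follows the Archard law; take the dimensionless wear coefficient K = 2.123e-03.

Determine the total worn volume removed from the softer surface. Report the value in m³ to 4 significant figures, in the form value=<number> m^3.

Shown intermediates are rounded, and all arithmetic runs at full precision, and a single final rounding, at 4 significant figures.
Hardness H = 497.6 HV × 9.807 MPa/HV = 4880 MPa = 4.880e+09 Pa.
Expressed in SI base units: W = 27.20 N, H = 4.880e+09 Pa, K = 2.123e-03.
Worn volume V = K·W·L/H = 2.123e-03 · 27.20 · 12.32 / 4.880e+09 = 1.458e-10 m³.

value=1.458e-10 m^3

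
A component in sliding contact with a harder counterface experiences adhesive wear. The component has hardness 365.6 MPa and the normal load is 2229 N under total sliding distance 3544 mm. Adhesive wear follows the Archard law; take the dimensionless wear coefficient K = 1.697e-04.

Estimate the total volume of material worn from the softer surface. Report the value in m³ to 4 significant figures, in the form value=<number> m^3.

value=3.667e-09 m^3

The algebra carries exact precision. Intermediate values are displayed rounded. Rounded just once, at four significant digits.
Convert: Sliding distance L = 3544 mm = 3.544 m.
Convert: Hardness H = 365.6 MPa = 3.656e+08 Pa.
Expressed in SI base units: W = 2229 N, H = 3.656e+08 Pa, K = 1.697e-04.
Wear volume V = K·W·L/H = 1.697e-04 · 2229 · 3.544 / 3.656e+08 = 3.667e-09 m³.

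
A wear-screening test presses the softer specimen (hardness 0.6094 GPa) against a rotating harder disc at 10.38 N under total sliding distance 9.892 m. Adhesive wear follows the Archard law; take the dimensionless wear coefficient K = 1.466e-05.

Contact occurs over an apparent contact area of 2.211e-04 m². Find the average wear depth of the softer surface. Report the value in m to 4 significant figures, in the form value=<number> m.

value=1.117e-08 m

Intermediate values are shown rounded, and all working math holds full precision; a single final rounding, at four significant figures.
Convert: Hardness H = 0.6094 GPa = 6.094e+08 Pa.
SI base units throughout: W = 10.38 N, H = 6.094e+08 Pa, K = 1.466e-05.
Apply Archard: V = K·W·L/H = 1.466e-05 · 10.38 · 9.892 / 6.094e+08 = 2.470e-12 m³.
Mean wear depth h = V/A = 2.470e-12 / 2.211e-04 = 1.117e-08 m.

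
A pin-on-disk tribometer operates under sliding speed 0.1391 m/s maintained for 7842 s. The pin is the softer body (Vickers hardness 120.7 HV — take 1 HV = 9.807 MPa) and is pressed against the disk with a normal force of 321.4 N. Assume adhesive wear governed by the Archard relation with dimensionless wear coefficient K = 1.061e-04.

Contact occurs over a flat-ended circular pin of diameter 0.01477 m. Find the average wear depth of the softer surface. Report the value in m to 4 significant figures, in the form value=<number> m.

value=1.834e-04 m

All working math holds full precision — shown intermediates are rounded; one last rounding, at 4 significant digits.
Convert: Path length L = v·t = 0.1391 m/s × 7842 s = 1091 m.
Convert: Hardness H = 120.7 HV × 9.807 MPa/HV = 1184 MPa = 1.184e+09 Pa.
Convert: Contact area A = π·d²/4 = π·(0.01477 m)²/4 = 1.713e-04 m².
Collected in SI base units: W = 321.4 N, H = 1.184e+09 Pa, K = 1.061e-04.
By Archard's law, V = K·W·L/H = 1.061e-04 · 321.4 · 1091 / 1.184e+09 = 3.142e-08 m³.
Wear depth h = V/A = 3.142e-08 / 1.713e-04 = 1.834e-04 m.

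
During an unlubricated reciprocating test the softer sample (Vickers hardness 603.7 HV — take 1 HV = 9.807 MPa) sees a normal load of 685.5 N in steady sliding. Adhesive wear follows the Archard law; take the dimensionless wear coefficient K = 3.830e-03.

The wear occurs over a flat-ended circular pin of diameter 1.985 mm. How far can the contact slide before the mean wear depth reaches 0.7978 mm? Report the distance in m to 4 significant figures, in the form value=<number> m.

Intermediates are printed rounded, and every step holds full precision — a lone final rounding, at 4 significant digits.
Convert: Hardness H = 603.7 HV × 9.807 MPa/HV = 5920 MPa = 5.920e+09 Pa.
Convert: Pin diameter d = 1.985 mm = 0.001985 m. Contact area A = π·d²/4 = π·(0.001985 m)²/4 = 3.095e-06 m².
Convert: Depth limit h_lim = 0.7978 mm = 7.978e-04 m.
In SI base units, W = 685.5 N, H = 5.920e+09 Pa, K = 3.830e-03.
Wearable volume V_lim = h_lim·A = 7.978e-04 · 3.095e-06 = 2.469e-09 m³.
Thus life L = V_lim·H/(K·W) = 2.469e-09 · 5.920e+09 / (3.830e-03 · 685.5) = 5.567 m.

value=5.567 m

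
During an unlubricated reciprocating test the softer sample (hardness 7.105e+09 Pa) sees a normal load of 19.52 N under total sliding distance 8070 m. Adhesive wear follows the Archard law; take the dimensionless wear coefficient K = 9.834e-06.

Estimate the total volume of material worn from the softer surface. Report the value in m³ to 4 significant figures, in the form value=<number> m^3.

Displayed values are rounded, and each operation carries full precision, and one final rounding to 4 significant digits.
Restated in SI base units: W = 19.52 N, H = 7.105e+09 Pa, K = 9.834e-06.
Wear volume V = K·W·L/H = 9.834e-06 · 19.52 · 8070 / 7.105e+09 = 2.180e-10 m³.

value=2.180e-10 m^3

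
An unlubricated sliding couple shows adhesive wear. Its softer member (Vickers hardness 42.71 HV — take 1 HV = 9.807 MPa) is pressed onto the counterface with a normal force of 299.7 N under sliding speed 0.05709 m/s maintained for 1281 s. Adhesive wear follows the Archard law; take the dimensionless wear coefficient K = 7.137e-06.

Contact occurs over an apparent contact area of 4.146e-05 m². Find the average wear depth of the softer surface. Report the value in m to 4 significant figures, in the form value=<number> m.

The intermediates are displayed rounded; the computation maintains full precision, and rounded once at the end: 4 significant digits.
Sliding distance L = v·t = 0.05709 m/s × 1281 s = 73.13 m.
Hardness H = 42.71 HV × 9.807 MPa/HV = 418.9 MPa = 4.189e+08 Pa.
Collected in SI base units: W = 299.7 N, H = 4.189e+08 Pa, K = 7.137e-06.
The Archard volume V = K·W·L/H = 7.137e-06 · 299.7 · 73.13 / 4.189e+08 = 3.735e-10 m³.
Depth of wear h = V/A = 3.735e-10 / 4.146e-05 = 9.008e-06 m.

value=9.008e-06 m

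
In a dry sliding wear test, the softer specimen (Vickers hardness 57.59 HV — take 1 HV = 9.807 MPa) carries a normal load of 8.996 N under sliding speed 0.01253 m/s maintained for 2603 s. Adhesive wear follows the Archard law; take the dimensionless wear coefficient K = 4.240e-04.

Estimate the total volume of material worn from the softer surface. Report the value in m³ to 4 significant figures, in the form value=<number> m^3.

The computation keeps exact precision. The intermediates are shown rounded, and one last rounding to four significant digits.
Convert: Total distance L = v·t = 0.01253 m/s × 2603 s = 32.62 m.
Convert: Hardness H = 57.59 HV × 9.807 MPa/HV = 564.8 MPa = 5.648e+08 Pa.
In SI base units: W = 8.996 N, H = 5.648e+08 Pa, K = 4.240e-04.
By Archard's law, V = K·W·L/H = 4.240e-04 · 8.996 · 32.62 / 5.648e+08 = 2.203e-10 m³.

value=2.203e-10 m^3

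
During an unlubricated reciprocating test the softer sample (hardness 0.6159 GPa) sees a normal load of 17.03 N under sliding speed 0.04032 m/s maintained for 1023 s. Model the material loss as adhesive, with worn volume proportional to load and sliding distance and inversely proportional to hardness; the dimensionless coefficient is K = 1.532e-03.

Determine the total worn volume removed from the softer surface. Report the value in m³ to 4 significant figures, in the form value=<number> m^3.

value=1.747e-09 m^3

Every step maintains exact precision, and the intermediates are displayed rounded; one last rounding, at 4 significant figures.
Convert: Path length L = v·t = 0.04032 m/s × 1023 s = 41.25 m.
Convert: Hardness H = 0.6159 GPa = 6.159e+08 Pa.
Restated in SI base units: W = 17.03 N, H = 6.159e+08 Pa, K = 1.532e-03.
The Archard volume V = K·W·L/H = 1.532e-03 · 17.03 · 41.25 / 6.159e+08 = 1.747e-09 m³.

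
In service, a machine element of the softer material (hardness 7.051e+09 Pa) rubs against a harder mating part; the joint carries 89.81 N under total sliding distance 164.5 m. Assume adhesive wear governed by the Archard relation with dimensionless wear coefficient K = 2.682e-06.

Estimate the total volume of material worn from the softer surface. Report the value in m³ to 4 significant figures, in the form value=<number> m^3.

value=5.620e-12 m^3

Intermediate values appear rounded, and all working math maintains exact precision, and a lone final rounding to 4 significant figures.
In SI base units: W = 89.81 N, H = 7.051e+09 Pa, K = 2.682e-06.
The Archard volume V = K·W·L/H = 2.682e-06 · 89.81 · 164.5 / 7.051e+09 = 5.620e-12 m³.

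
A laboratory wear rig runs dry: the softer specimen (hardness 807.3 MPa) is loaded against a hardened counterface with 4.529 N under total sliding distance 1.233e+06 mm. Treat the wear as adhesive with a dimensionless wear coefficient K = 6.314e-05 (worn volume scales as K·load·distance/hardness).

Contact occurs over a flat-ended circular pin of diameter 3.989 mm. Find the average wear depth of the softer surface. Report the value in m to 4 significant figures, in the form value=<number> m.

value=3.495e-05 m

Intermediate values are printed rounded — all arithmetic carries full float precision; rounded once at the end, at four significant figures.
Total distance L = 1.233e+06 mm = 1233 m.
Hardness H = 807.3 MPa = 8.073e+08 Pa.
Pin diameter d = 3.989 mm = 0.003989 m. Contact area A = π·d²/4 = π·(0.003989 m)²/4 = 1.250e-05 m².
Working in SI base units: W = 4.529 N, H = 8.073e+08 Pa, K = 6.314e-05.
By Archard's law, V = K·W·L/H = 6.314e-05 · 4.529 · 1233 / 8.073e+08 = 4.368e-10 m³.
Wear depth h = V/A = 4.368e-10 / 1.250e-05 = 3.495e-05 m.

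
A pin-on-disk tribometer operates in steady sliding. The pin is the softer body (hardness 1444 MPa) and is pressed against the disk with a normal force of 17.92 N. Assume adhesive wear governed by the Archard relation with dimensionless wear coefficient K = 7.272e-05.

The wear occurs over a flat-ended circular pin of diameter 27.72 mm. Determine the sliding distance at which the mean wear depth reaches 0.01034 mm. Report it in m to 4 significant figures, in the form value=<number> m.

value=6915 m

Shown intermediates are rounded. Each operation holds full precision. Rounded once at the end, at 4 significant figures.
Hardness H = 1444 MPa = 1.444e+09 Pa.
Pin diameter d = 27.72 mm = 0.02772 m. Contact area A = π·d²/4 = π·(0.02772 m)²/4 = 6.035e-04 m².
Depth limit h_lim = 0.01034 mm = 1.034e-05 m.
SI base units throughout: W = 17.92 N, H = 1.444e+09 Pa, K = 7.272e-05.
Allowed volume V_lim = h_lim·A = 1.034e-05 · 6.035e-04 = 6.240e-09 m³.
Life L = V_lim·H/(K·W) = 6.240e-09 · 1.444e+09 / (7.272e-05 · 17.92) = 6915 m.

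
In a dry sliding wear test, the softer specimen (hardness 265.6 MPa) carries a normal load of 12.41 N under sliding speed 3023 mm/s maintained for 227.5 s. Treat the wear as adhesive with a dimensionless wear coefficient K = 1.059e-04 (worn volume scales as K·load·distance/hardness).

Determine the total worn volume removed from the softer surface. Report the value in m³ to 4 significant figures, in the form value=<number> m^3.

value=3.403e-09 m^3

Every step holds full precision, and the intermediates are displayed rounded — a lone final rounding: four significant figures.
Sliding speed v = 3023 mm/s = 3.023 m/s. Distance L = v·t = 3.023 m/s × 227.5 s = 687.7 m.
Hardness H = 265.6 MPa = 2.656e+08 Pa.
Working in SI base units: W = 12.41 N, H = 2.656e+08 Pa, K = 1.059e-04.
By Archard's law, V = K·W·L/H = 1.059e-04 · 12.41 · 687.7 / 2.656e+08 = 3.403e-09 m³.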